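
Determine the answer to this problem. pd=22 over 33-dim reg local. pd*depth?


pd+depth=33
depth=33-22=11
pd*depth=22*11=242


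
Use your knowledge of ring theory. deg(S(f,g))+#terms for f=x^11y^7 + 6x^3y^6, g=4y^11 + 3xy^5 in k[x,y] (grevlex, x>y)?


LT(f)=x^11y^7, LT(g)=4y^11
lcm(LM)=x^11y^11
S(f,g) (scaled by 4 to clear denominators) = 4y^4*f - x^11*g = -3x^12y^5 + 24x^3y^10
2 terms, deg 17.
17+2=19


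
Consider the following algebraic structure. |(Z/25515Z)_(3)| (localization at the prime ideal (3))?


3-primary part: 25515=3^6*35
Size=3^6=729


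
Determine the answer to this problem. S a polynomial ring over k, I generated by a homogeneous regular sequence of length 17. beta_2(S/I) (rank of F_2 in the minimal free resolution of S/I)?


Regular sequence => Koszul complex is the minimal free resolution.
Syz_1 minimally generated by Koszul relations f_i*e_j - f_j*e_i (i<j): mu(Syz_1) = beta_2 = C(m,2) = m(m-1)/2
m=17
17*16/2 = 136


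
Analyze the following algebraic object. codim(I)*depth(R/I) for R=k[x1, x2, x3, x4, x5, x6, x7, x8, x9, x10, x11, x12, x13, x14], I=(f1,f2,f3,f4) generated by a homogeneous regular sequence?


codim=4, depth=dim(R/I)=14-4=10
Product=4*10=40


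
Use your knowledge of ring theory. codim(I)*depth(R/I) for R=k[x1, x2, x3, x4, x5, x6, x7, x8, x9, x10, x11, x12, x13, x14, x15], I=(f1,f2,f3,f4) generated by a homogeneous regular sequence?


codim=4, depth=dim(R/I)=15-4=11
Product=4*11=44


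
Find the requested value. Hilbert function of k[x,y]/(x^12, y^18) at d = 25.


k[x,y], I = (x^12, y^18), d = 25
Need i < 12 and d-i < 18.
Range: 8 <= i <= 11.
H(25) = 4


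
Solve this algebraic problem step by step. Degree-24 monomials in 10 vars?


C(d+n-1,n-1)=C(33,9)=38567100


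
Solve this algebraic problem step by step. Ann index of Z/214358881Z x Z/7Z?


Exponent = lcm of the cyclic orders; pairwise coprime => product.
11^8*7^1=214358881*7=1500512167


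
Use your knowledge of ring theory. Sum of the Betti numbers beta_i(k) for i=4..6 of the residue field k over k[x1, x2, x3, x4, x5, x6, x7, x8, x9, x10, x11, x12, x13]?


Koszul resolution: beta_i(k)=C(n,i), n=13
C(13,4)=715, C(13,5)=1287, C(13,6)=1716
Sum=3718


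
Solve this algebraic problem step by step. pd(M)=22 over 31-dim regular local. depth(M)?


pd+depth=depth(R)=31
depth=31-22=9


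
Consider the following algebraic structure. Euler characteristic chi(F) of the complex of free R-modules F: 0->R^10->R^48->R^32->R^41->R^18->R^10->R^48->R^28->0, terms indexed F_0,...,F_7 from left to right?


chi = sum (-1)^i * rank:
(-1)^0*10=10
(-1)^1*48=-48
(-1)^2*32=32
(-1)^3*41=-41
(-1)^4*18=18
(-1)^5*10=-10
(-1)^6*48=48
(-1)^7*28=-28
chi=-19


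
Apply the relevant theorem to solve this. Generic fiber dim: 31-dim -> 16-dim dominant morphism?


dim(fiber)=dim(X)-dim(Y)=31-16=15


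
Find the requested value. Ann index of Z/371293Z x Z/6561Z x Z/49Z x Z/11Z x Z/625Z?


Exponent = lcm of the cyclic orders; pairwise coprime => product.
13^5*3^8*7^2*11^1*5^4=371293*6561*49*11*625=820645480029375


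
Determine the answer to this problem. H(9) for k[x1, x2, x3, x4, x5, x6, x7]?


C(d+n-1,n-1)=C(15,6)=5005


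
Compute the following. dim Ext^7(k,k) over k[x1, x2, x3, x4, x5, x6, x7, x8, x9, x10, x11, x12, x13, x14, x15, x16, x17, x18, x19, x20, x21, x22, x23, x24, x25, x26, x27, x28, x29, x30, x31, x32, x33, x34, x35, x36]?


C(n,i)=C(36,7)=8347680


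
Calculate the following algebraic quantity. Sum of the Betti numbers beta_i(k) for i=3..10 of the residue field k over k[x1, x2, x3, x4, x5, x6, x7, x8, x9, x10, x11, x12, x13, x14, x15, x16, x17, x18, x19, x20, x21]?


Koszul resolution: beta_i(k)=C(n,i), n=21
C(21,3)=1330, C(21,4)=5985, C(21,5)=20349, C(21,6)=54264, C(21,7)=116280, C(21,8)=203490, C(21,9)=293930, C(21,10)=352716
Sum=1048344


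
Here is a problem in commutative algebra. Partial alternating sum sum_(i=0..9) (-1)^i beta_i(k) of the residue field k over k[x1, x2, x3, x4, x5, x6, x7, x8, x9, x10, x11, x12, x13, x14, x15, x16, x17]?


Koszul resolution: beta_i(k)=C(n,i), n=17
sum_(i=0..p) (-1)^i C(n,i) = (-1)^p C(n-1,p)
(-1)^9*C(16,9) = (-1)^9*11440 = -11440


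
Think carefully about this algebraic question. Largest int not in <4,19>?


gcd(4,19)=1 => F=ab-a-b=4*19-4-19=76-23=53


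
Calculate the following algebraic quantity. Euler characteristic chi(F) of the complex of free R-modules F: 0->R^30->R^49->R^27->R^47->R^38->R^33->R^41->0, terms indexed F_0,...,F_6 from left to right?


chi = sum (-1)^i * rank:
(-1)^0*30=30
(-1)^1*49=-49
(-1)^2*27=27
(-1)^3*47=-47
(-1)^4*38=38
(-1)^5*33=-33
(-1)^6*41=41
chi=7


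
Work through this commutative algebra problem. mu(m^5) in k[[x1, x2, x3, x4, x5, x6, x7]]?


C(n+d-1,d)=C(11,5)=462


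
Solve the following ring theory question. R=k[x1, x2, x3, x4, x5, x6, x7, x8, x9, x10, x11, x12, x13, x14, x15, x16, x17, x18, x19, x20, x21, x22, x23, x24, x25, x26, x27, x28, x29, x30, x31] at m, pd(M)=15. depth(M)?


pd+depth=depth(R)=31
depth=31-15=16


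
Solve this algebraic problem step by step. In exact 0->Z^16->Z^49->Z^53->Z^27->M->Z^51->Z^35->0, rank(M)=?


Alt sum=0:
(-1)^0*16 + (-1)^1*49 + (-1)^2*53 + (-1)^3*27 + (-1)^4*? + (-1)^5*51 + (-1)^6*35=0
rank(M)=23


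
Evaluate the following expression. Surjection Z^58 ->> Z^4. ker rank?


rank(ker) = 58-4 = 54


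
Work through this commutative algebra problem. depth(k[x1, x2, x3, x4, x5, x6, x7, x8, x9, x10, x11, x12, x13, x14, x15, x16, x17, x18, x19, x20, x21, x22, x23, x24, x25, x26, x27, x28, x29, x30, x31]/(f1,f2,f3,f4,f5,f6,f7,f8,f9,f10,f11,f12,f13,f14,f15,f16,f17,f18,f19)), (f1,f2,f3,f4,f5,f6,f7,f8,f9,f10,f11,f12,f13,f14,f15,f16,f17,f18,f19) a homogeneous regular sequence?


depth(R)=31
depth(R/I)=31-19=12


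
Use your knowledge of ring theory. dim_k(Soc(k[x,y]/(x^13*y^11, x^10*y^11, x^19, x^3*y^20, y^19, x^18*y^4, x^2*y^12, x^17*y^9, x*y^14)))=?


Socle = ann(m) = span of standard monomials u with x*u, y*u in I (staircase corners).
Redundant generators: x^3*y^20, x^13*y^11
Minimal generators: x^19, x^18*y^4, x^17*y^9, x^10*y^11, x^2*y^12, x*y^14, y^19
Corners: y^18, xy^13, x^9y^11, x^16y^10, x^17y^8, x^18y^3
Socle dim=6


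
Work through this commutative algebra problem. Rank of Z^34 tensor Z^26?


rank(M(x)N) = rank(M)*rank(N)
34*26 = 884


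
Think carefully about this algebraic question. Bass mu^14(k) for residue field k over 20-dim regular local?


C(n,i)=C(20,14)=38760


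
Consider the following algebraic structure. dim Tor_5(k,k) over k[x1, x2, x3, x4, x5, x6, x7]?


Koszul: C(n,i)=C(7,5)=21


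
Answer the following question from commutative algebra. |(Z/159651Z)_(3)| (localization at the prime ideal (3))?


3-primary part: 159651=3^7*73
Size=3^7=2187


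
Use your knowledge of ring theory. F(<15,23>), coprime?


gcd(15,23)=1 => F=ab-a-b=15*23-15-23=345-38=307


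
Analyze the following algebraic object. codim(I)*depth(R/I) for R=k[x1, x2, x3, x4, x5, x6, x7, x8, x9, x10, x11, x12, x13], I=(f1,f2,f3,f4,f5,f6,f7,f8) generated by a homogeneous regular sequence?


codim=8, depth=dim(R/I)=13-8=5
Product=8*5=40


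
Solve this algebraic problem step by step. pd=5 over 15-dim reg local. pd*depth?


pd+depth=15
depth=15-5=10
pd*depth=5*10=50


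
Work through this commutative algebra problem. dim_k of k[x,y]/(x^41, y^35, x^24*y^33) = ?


k[x,y]/I, I = (x^41, y^35, x^24*y^33)
Rect: 41x35=1435. Corner: (41-24)x(35-33)=34.
dim = 1435-34 = 1401


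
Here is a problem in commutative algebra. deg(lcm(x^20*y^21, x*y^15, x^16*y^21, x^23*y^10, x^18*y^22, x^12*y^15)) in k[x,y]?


lcm = componentwise max:
x: max(20,1,16,23,18,12)=23
y: max(21,15,21,10,22,15)=22
Total=23+22=45


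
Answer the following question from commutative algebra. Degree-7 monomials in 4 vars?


C(d+n-1,n-1)=C(10,3)=120


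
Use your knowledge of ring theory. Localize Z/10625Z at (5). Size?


5-primary part: 10625=5^4*17
Size=5^4=625


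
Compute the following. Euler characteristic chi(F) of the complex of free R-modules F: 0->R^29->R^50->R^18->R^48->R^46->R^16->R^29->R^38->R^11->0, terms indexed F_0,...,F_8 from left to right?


chi = sum (-1)^i * rank:
(-1)^0*29=29
(-1)^1*50=-50
(-1)^2*18=18
(-1)^3*48=-48
(-1)^4*46=46
(-1)^5*16=-16
(-1)^6*29=29
(-1)^7*38=-38
(-1)^8*11=11
chi=-19


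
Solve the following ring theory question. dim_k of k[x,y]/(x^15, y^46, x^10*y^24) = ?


k[x,y]/I, I = (x^15, y^46, x^10*y^24)
Rect: 15x46=690. Corner: (15-10)x(46-24)=110.
dim = 690-110 = 580


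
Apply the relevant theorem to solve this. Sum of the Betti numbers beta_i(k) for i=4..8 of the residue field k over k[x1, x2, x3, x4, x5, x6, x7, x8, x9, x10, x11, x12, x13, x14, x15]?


Koszul resolution: beta_i(k)=C(n,i), n=15
C(15,4)=1365, C(15,5)=3003, C(15,6)=5005, C(15,7)=6435, C(15,8)=6435
Sum=22243


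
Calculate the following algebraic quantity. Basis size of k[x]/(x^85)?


Basis: 1,x,...,x^84
dim=85


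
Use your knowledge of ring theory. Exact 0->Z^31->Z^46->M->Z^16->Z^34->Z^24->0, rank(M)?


Alt sum=0:
(-1)^0*31 + (-1)^1*46 + (-1)^2*? + (-1)^3*16 + (-1)^4*34 + (-1)^5*24=0
rank(M)=21


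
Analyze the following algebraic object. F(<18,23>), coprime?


gcd(18,23)=1 => F=ab-a-b=18*23-18-23=414-41=373


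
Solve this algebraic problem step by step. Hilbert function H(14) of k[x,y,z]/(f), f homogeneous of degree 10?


C(16,2)-C(6,2)=120-15=105


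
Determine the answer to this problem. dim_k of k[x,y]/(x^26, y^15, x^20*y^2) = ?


k[x,y]/I, I = (x^26, y^15, x^20*y^2)
Rect: 26x15=390. Corner: (26-20)x(15-2)=78.
dim = 390-78 = 312


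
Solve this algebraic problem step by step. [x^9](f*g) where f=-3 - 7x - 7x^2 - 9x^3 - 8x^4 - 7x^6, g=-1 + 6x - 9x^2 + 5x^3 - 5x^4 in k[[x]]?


[x^9] = sum a_i*b_j, i+j=9
  -7*5=-35
Sum=-35


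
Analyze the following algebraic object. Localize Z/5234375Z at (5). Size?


5-primary part: 5234375=5^7*67
Size=5^7=78125


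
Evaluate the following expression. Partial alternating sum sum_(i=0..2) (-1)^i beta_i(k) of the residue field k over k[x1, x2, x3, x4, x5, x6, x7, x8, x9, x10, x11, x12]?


Koszul resolution: beta_i(k)=C(n,i), n=12
sum_(i=0..p) (-1)^i C(n,i) = (-1)^p C(n-1,p)
(-1)^2*C(11,2) = (-1)^2*55 = 55


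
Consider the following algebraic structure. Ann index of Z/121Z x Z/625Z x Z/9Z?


Exponent = lcm of the cyclic orders; pairwise coprime => product.
11^2*5^4*3^2=121*625*9=680625


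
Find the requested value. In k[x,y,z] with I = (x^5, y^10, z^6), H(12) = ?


Need i<5, j<10, k<6 with i+j+k=12.
For each i, j ranges over max(0,12-i-5)..min(9,12-i):
  i=0: j in [7,9] -> 3
  i=1: j in [6,9] -> 4
  i=2: j in [5,9] -> 5
  i=3: j in [4,9] -> 6
  i=4: j in [3,8] -> 6
H(12) = 3+4+5+6+6 = 24


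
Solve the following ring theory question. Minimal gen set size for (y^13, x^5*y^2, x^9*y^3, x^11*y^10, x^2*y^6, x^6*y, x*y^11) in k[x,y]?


Remove redundant (divisible by others).
x^9*y^3 redundant.
x^11*y^10 redundant.
Min: x^6*y, x^5*y^2, x^2*y^6, x*y^11, y^13
Count=5


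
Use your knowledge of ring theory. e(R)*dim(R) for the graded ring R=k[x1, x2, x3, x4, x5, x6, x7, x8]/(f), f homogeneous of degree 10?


e(R)=deg(f)=10, dim(R)=8-1=7
e*dim=10*7=70


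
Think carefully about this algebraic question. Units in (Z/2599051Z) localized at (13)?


Local ring = Z/371293Z.
phi(371293) = 13^4*(13-1) = 342732


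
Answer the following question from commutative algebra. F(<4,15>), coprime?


gcd(4,15)=1 => F=ab-a-b=4*15-4-15=60-19=41


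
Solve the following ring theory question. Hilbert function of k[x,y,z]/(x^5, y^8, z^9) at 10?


Need i<5, j<8, k<9 with i+j+k=10.
For each i, j ranges over max(0,10-i-8)..min(7,10-i):
  i=0: j in [2,7] -> 6
  i=1: j in [1,7] -> 7
  i=2: j in [0,7] -> 8
  i=3: j in [0,7] -> 8
  i=4: j in [0,6] -> 7
H(10) = 6+7+8+8+7 = 36


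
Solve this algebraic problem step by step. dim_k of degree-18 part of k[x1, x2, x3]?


C(d+n-1,n-1)=C(20,2)=190


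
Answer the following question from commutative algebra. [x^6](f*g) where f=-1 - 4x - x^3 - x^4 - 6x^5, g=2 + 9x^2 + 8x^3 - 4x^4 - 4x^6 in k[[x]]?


[x^6] = sum a_i*b_j, i+j=6
  -1*-4=4
  -1*8=-8
  -1*9=-9
Sum=-13


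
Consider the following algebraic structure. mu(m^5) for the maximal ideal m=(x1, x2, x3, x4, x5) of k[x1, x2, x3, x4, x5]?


Graded Nakayama: mu(m^d) = dim_k (m^d/m^(d+1)) = #degree-5 monomials in 5 vars
C(n+d-1,d)=C(9,5)=126


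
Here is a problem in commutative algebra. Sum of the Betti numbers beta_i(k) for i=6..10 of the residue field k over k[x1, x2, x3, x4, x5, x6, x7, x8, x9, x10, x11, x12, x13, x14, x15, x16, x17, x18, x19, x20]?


Koszul resolution: beta_i(k)=C(n,i), n=20
C(20,6)=38760, C(20,7)=77520, C(20,8)=125970, C(20,9)=167960, C(20,10)=184756
Sum=594966


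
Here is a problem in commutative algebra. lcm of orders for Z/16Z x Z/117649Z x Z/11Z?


Exponent = lcm of the cyclic orders; pairwise coprime => product.
2^4*7^6*11^1=16*117649*11=20706224


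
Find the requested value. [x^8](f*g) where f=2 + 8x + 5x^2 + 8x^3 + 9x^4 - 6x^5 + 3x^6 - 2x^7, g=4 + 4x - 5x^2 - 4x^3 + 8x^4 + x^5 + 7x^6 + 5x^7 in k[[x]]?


[x^8] = sum a_i*b_j, i+j=8
  8*5=40
  5*7=35
  8*1=8
  9*8=72
  -6*-4=24
  3*-5=-15
  -2*4=-8
Sum=156


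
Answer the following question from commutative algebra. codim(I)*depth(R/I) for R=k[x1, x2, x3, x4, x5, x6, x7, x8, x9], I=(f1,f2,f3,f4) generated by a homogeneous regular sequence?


codim=4, depth=dim(R/I)=9-4=5
Product=4*5=20


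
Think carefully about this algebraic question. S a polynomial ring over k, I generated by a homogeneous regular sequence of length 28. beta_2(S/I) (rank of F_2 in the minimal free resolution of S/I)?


Regular sequence => Koszul complex is the minimal free resolution.
Syz_1 minimally generated by Koszul relations f_i*e_j - f_j*e_i (i<j): mu(Syz_1) = beta_2 = C(m,2) = m(m-1)/2
m=28
28*27/2 = 378


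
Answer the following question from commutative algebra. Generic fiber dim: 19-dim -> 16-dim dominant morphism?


dim(fiber)=dim(X)-dim(Y)=19-16=3


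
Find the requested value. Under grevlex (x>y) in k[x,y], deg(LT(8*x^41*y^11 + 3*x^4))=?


LT: 8*x^41*y^11
deg_x=41, deg_y=11
Total=41+11=52


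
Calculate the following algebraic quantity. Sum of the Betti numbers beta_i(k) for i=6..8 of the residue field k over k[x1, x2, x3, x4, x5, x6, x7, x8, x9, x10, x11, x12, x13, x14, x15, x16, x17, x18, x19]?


Koszul resolution: beta_i(k)=C(n,i), n=19
C(19,6)=27132, C(19,7)=50388, C(19,8)=75582
Sum=153102


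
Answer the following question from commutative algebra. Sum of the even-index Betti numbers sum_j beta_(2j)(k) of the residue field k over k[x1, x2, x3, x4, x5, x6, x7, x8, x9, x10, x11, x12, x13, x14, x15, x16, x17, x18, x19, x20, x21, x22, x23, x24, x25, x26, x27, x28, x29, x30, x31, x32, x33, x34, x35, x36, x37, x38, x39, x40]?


Koszul resolution: beta_i(k)=C(n,i), n=40
sum_even C(40,i) = 2^(n-1) = 2^39 = 549755813888


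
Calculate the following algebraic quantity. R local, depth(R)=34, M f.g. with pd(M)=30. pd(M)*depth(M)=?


pd+depth=34
depth=34-30=4
pd*depth=30*4=120


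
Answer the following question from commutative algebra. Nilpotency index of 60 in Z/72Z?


60^k mod 72:
k=1: 60
k=2: 0
First zero at k = 2


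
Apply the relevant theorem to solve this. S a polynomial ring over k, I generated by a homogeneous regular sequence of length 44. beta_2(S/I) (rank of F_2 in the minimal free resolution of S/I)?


Regular sequence => Koszul complex is the minimal free resolution.
Syz_1 minimally generated by Koszul relations f_i*e_j - f_j*e_i (i<j): mu(Syz_1) = beta_2 = C(m,2) = m(m-1)/2
m=44
44*43/2 = 946


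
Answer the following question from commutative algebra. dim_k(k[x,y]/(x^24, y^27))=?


Basis: x^i*y^j, i<24, j<27
24*27=648


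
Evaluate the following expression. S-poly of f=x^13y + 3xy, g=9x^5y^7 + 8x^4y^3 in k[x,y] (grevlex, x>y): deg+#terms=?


LT(f)=x^13y, LT(g)=9x^5y^7
lcm(LM)=x^13y^7
S(f,g) (scaled by 9 to clear denominators) = 9y^6*f - x^8*g = -8x^12y^3 + 27xy^7
2 terms, deg 15.
15+2=17


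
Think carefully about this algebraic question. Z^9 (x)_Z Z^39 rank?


rank(M(x)N) = rank(M)*rank(N)
9*39 = 351


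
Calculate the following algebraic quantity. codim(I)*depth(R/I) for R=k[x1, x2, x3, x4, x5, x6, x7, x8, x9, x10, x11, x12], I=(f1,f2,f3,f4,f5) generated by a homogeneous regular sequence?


codim=5, depth=dim(R/I)=12-5=7
Product=5*7=35


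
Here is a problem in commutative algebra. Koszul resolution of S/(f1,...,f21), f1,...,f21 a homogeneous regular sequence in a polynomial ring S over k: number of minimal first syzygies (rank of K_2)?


Regular sequence => Koszul complex is the minimal free resolution.
Syz_1 minimally generated by Koszul relations f_i*e_j - f_j*e_i (i<j): mu(Syz_1) = beta_2 = C(m,2) = m(m-1)/2
m=21
21*20/2 = 210


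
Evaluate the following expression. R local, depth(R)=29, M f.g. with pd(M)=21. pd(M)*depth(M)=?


pd+depth=29
depth=29-21=8
pd*depth=21*8=168


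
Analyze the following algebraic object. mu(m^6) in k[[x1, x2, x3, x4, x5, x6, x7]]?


C(n+d-1,d)=C(12,6)=924


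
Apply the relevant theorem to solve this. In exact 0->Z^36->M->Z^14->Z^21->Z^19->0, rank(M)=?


Alt sum=0:
(-1)^0*36 + (-1)^1*? + (-1)^2*14 + (-1)^3*21 + (-1)^4*19=0
rank(M)=48


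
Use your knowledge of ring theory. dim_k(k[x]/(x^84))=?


Basis: 1,x,...,x^83
dim=84


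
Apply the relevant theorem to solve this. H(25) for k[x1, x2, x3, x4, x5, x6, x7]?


C(d+n-1,n-1)=C(31,6)=736281


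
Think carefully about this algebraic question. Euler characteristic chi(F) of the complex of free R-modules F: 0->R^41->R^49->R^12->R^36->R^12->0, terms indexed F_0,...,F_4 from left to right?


chi = sum (-1)^i * rank:
(-1)^0*41=41
(-1)^1*49=-49
(-1)^2*12=12
(-1)^3*36=-36
(-1)^4*12=12
chi=-20


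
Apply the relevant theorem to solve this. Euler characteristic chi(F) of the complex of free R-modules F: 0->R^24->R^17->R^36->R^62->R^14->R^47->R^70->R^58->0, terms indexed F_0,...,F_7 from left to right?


chi = sum (-1)^i * rank:
(-1)^0*24=24
(-1)^1*17=-17
(-1)^2*36=36
(-1)^3*62=-62
(-1)^4*14=14
(-1)^5*47=-47
(-1)^6*70=70
(-1)^7*58=-58
chi=-40


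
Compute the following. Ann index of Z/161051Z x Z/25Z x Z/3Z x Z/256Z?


Exponent = lcm of the cyclic orders; pairwise coprime => product.
11^5*5^2*3^1*2^8=161051*25*3*256=3092179200


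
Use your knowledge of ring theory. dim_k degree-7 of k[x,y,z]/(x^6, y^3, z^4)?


Need i<6, j<3, k<4 with i+j+k=7.
For each i, j ranges over max(0,7-i-3)..min(2,7-i):
  i=0: j in [4,2] -> 0
  i=1: j in [3,2] -> 0
  i=2: j in [2,2] -> 1
  i=3: j in [1,2] -> 2
  i=4: j in [0,2] -> 3
  i=5: j in [0,2] -> 3
H(7) = 0+0+1+2+3+3 = 9


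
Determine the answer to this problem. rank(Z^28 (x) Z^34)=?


rank(M(x)N) = rank(M)*rank(N)
28*34 = 952


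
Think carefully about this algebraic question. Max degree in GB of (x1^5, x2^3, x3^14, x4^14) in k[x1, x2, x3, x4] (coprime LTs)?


Pure powers, coprime LTs => already GB.
Degrees: 5, 3, 14, 14
Max=14


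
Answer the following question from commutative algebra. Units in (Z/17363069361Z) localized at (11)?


Local ring = Z/214358881Z.
phi(214358881) = 11^7*(11-1) = 194871710


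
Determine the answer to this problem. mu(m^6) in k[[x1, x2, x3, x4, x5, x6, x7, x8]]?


C(n+d-1,d)=C(13,6)=1716


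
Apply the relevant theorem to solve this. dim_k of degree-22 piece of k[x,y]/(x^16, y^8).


k[x,y], I = (x^16, y^8), d = 22
Need i < 16 and d-i < 8.
Range: 15 <= i <= 15.
H(22) = 1


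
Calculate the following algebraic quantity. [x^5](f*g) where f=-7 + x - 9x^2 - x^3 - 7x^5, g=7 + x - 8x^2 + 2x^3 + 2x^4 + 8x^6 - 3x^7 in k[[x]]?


[x^5] = sum a_i*b_j, i+j=5
  1*2=2
  -9*2=-18
  -1*-8=8
  -7*7=-49
Sum=-57


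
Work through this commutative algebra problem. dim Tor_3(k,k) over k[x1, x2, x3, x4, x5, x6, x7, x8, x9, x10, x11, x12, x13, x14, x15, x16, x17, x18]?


Koszul: C(n,i)=C(18,3)=816


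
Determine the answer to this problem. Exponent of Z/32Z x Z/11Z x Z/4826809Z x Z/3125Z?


Exponent = lcm of the cyclic orders; pairwise coprime => product.
2^5*11^1*13^6*5^5=32*11*4826809*3125=5309489900000


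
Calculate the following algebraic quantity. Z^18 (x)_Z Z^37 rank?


rank(M(x)N) = rank(M)*rank(N)
18*37 = 666


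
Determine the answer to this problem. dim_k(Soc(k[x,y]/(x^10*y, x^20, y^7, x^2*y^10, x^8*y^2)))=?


Socle = ann(m) = span of standard monomials u with x*u, y*u in I (staircase corners).
Redundant generators: x^2*y^10
Minimal generators: x^20, x^10*y, x^8*y^2, y^7
Corners: x^7y^6, x^9y, x^19
Socle dim=3


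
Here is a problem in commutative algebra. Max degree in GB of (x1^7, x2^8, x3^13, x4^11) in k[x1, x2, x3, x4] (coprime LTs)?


Pure powers, coprime LTs => already GB.
Degrees: 7, 8, 13, 11
Max=13


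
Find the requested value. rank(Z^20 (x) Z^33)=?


rank(M(x)N) = rank(M)*rank(N)
20*33 = 660


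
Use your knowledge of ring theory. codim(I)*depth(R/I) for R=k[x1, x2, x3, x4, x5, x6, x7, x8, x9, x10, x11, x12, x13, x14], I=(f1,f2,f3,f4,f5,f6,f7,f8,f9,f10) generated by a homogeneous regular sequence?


codim=10, depth=dim(R/I)=14-10=4
Product=10*4=40


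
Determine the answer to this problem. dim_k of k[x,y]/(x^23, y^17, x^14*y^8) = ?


k[x,y]/I, I = (x^23, y^17, x^14*y^8)
Rect: 23x17=391. Corner: (23-14)x(17-8)=81.
dim = 391-81 = 310


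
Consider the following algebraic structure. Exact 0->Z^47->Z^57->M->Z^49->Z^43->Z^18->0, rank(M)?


Alt sum=0:
(-1)^0*47 + (-1)^1*57 + (-1)^2*? + (-1)^3*49 + (-1)^4*43 + (-1)^5*18=0
rank(M)=34


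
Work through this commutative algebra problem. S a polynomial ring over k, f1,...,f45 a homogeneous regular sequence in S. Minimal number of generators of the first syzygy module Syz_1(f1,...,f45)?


Regular sequence => Koszul complex is the minimal free resolution.
Syz_1 minimally generated by Koszul relations f_i*e_j - f_j*e_i (i<j): mu(Syz_1) = beta_2 = C(m,2) = m(m-1)/2
m=45
45*44/2 = 990


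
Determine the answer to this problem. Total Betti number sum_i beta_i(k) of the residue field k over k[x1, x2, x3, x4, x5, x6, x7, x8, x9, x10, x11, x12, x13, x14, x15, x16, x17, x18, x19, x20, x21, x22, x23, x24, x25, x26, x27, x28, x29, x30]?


Koszul resolution: beta_i(k)=C(n,i), n=30
sum_i C(30,i) = 2^30 = 1073741824


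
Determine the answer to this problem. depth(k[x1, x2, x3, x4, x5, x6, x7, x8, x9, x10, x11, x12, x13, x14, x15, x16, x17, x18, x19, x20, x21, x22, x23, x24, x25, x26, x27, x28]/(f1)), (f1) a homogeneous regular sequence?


depth(R)=28
depth(R/I)=28-1=27


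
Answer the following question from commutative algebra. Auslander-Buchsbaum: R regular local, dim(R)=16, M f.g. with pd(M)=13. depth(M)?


pd+depth=depth(R)=16
depth=16-13=3


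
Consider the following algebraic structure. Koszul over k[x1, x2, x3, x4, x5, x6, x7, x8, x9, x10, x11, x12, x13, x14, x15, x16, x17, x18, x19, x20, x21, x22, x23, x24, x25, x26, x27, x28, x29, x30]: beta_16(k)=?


C(n,i)=C(30,16)=145422675


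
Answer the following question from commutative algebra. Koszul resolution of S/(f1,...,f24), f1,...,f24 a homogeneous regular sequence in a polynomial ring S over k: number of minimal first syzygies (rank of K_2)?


Regular sequence => Koszul complex is the minimal free resolution.
Syz_1 minimally generated by Koszul relations f_i*e_j - f_j*e_i (i<j): mu(Syz_1) = beta_2 = C(m,2) = m(m-1)/2
m=24
24*23/2 = 276


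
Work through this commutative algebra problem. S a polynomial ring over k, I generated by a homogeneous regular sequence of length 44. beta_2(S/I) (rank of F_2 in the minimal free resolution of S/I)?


Regular sequence => Koszul complex is the minimal free resolution.
Syz_1 minimally generated by Koszul relations f_i*e_j - f_j*e_i (i<j): mu(Syz_1) = beta_2 = C(m,2) = m(m-1)/2
m=44
44*43/2 = 946


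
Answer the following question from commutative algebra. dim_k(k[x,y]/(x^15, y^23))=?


Basis: x^i*y^j, i<15, j<23
15*23=345


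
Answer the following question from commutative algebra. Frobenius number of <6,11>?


gcd(6,11)=1 => F=ab-a-b=6*11-6-11=66-17=49


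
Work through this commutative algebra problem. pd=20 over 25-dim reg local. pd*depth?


pd+depth=25
depth=25-20=5
pd*depth=20*5=100


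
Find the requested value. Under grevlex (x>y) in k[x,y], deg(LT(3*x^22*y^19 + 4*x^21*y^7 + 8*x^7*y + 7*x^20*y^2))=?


LT: 3*x^22*y^19
deg_x=22, deg_y=19
Total=22+19=41


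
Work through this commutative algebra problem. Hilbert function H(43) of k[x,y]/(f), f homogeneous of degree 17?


H(t)=d for t>=d-1.
d=17, t=43
H(43)=17


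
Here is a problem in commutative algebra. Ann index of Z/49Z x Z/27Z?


Exponent = lcm of the cyclic orders; pairwise coprime => product.
7^2*3^3=49*27=1323


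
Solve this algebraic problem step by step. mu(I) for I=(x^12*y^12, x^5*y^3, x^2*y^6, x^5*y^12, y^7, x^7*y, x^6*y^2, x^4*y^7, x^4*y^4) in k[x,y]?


Remove redundant (divisible by others).
x^5*y^12 redundant.
x^12*y^12 redundant.
x^4*y^7 redundant.
Min: x^7*y, x^6*y^2, x^5*y^3, x^4*y^4, x^2*y^6, y^7
Count=6


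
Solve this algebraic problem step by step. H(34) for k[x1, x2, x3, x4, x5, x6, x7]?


C(d+n-1,n-1)=C(40,6)=3838380


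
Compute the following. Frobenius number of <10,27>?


gcd(10,27)=1 => F=ab-a-b=10*27-10-27=270-37=233


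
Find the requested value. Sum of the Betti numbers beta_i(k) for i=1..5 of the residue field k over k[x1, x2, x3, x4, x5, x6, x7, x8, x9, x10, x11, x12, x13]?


Koszul resolution: beta_i(k)=C(n,i), n=13
C(13,1)=13, C(13,2)=78, C(13,3)=286, C(13,4)=715, C(13,5)=1287
Sum=2379


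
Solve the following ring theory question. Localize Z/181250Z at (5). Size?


5-primary part: 181250=5^5*58
Size=5^5=3125


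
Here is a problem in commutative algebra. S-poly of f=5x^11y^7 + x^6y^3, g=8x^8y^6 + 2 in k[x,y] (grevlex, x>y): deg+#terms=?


LT(f)=5x^11y^7, LT(g)=8x^8y^6
lcm(LM)=x^11y^7
S(f,g) (scaled by 40 to clear denominators) = 8*f - 5x^3y*g = 8x^6y^3 - 10x^3y
2 terms, deg 9.
9+2=11


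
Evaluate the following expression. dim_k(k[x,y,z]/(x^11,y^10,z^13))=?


Basis: x^iy^jz^k, i<11,j<10,k<13
11*10*13=1430


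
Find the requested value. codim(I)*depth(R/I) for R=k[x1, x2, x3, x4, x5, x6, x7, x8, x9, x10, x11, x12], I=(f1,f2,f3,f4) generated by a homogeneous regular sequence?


codim=4, depth=dim(R/I)=12-4=8
Product=4*8=32


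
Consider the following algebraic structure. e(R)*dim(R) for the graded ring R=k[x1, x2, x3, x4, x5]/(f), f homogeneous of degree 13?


e(R)=deg(f)=13, dim(R)=5-1=4
e*dim=13*4=52


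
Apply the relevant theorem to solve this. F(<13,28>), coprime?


gcd(13,28)=1 => F=ab-a-b=13*28-13-28=364-41=323


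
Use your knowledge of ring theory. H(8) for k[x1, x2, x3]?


C(d+n-1,n-1)=C(10,2)=45


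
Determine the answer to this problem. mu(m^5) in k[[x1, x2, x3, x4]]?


C(n+d-1,d)=C(8,5)=56


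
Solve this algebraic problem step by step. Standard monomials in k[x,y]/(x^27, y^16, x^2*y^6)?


k[x,y]/I, I = (x^27, y^16, x^2*y^6)
Rect: 27x16=432. Corner: (27-2)x(16-6)=250.
dim = 432-250 = 182


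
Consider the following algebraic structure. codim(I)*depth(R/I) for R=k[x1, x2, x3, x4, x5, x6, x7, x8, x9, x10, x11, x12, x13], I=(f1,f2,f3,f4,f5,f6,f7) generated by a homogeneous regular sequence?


codim=7, depth=dim(R/I)=13-7=6
Product=7*6=42


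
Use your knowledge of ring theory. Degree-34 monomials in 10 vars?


C(d+n-1,n-1)=C(43,9)=563921995


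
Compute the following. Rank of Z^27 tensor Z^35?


rank(M(x)N) = rank(M)*rank(N)
27*35 = 945


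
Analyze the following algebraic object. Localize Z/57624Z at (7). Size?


7-primary part: 57624=7^4*24
Size=7^4=2401


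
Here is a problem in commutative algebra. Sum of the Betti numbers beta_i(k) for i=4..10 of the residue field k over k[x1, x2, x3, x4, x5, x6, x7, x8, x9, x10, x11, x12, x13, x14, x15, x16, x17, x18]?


Koszul resolution: beta_i(k)=C(n,i), n=18
C(18,4)=3060, C(18,5)=8568, C(18,6)=18564, C(18,7)=31824, C(18,8)=43758, C(18,9)=48620, C(18,10)=43758
Sum=198152


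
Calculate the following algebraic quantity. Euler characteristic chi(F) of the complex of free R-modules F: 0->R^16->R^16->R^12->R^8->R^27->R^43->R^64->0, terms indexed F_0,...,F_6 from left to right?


chi = sum (-1)^i * rank:
(-1)^0*16=16
(-1)^1*16=-16
(-1)^2*12=12
(-1)^3*8=-8
(-1)^4*27=27
(-1)^5*43=-43
(-1)^6*64=64
chi=52


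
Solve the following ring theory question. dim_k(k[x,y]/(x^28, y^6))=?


Basis: x^i*y^j, i<28, j<6
28*6=168


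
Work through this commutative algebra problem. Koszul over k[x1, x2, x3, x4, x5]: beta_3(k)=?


C(n,i)=C(5,3)=10


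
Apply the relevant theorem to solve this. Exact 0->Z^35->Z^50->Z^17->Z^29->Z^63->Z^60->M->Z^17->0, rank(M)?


Alt sum=0:
(-1)^0*35 + (-1)^1*50 + (-1)^2*17 + (-1)^3*29 + (-1)^4*63 + (-1)^5*60 + (-1)^6*? + (-1)^7*17=0
rank(M)=41


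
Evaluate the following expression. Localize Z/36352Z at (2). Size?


2-primary part: 36352=2^9*71
Size=2^9=512


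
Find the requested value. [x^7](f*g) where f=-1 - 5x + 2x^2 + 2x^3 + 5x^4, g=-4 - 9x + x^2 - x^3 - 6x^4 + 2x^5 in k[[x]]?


[x^7] = sum a_i*b_j, i+j=7
  2*2=4
  2*-6=-12
  5*-1=-5
Sum=-13


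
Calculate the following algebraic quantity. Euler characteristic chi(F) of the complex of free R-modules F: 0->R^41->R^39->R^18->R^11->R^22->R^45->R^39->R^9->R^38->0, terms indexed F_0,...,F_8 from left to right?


chi = sum (-1)^i * rank:
(-1)^0*41=41
(-1)^1*39=-39
(-1)^2*18=18
(-1)^3*11=-11
(-1)^4*22=22
(-1)^5*45=-45
(-1)^6*39=39
(-1)^7*9=-9
(-1)^8*38=38
chi=54


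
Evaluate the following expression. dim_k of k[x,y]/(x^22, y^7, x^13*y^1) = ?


k[x,y]/I, I = (x^22, y^7, x^13*y^1)
Rect: 22x7=154. Corner: (22-13)x(7-1)=54.
dim = 154-54 = 100


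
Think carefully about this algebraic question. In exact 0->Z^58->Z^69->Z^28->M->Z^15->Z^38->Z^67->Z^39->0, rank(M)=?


Alt sum=0:
(-1)^0*58 + (-1)^1*69 + (-1)^2*28 + (-1)^3*? + (-1)^4*15 + (-1)^5*38 + (-1)^6*67 + (-1)^7*39=0
rank(M)=22


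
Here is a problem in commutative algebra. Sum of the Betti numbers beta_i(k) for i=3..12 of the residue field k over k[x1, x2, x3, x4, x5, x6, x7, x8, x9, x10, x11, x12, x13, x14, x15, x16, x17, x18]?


Koszul resolution: beta_i(k)=C(n,i), n=18
C(18,3)=816, C(18,4)=3060, C(18,5)=8568, C(18,6)=18564, C(18,7)=31824, C(18,8)=43758, C(18,9)=48620, C(18,10)=43758, C(18,11)=31824, C(18,12)=18564
Sum=249356


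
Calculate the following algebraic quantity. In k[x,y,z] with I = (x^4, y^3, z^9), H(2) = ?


Need i<4, j<3, k<9 with i+j+k=2.
For each i, j ranges over max(0,2-i-8)..min(2,2-i):
  i=0: j in [0,2] -> 3
  i=1: j in [0,1] -> 2
  i=2: j in [0,0] -> 1
H(2) = 3+2+1 = 6


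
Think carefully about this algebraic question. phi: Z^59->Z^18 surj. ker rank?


rank(ker) = 59-18 = 41


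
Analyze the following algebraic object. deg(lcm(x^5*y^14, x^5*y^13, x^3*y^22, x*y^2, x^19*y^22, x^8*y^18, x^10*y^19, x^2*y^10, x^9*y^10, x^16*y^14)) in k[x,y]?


lcm = componentwise max:
x: max(5,5,3,1,19,8,10,2,9,16)=19
y: max(14,13,22,2,22,18,19,10,10,14)=22
Total=19+22=41


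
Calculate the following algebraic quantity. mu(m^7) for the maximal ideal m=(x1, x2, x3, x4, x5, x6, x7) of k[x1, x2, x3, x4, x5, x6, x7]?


Graded Nakayama: mu(m^d) = dim_k (m^d/m^(d+1)) = #degree-7 monomials in 7 vars
C(n+d-1,d)=C(13,7)=1716


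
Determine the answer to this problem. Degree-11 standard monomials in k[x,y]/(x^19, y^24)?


k[x,y], I = (x^19, y^24), d = 11
Need i < 19 and d-i < 24.
Range: 0 <= i <= 11.
H(11) = 12


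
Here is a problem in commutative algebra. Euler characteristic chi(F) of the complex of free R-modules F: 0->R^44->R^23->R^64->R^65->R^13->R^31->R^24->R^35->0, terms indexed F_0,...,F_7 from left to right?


chi = sum (-1)^i * rank:
(-1)^0*44=44
(-1)^1*23=-23
(-1)^2*64=64
(-1)^3*65=-65
(-1)^4*13=13
(-1)^5*31=-31
(-1)^6*24=24
(-1)^7*35=-35
chi=-9


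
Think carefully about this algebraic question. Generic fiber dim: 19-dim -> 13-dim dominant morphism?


dim(fiber)=dim(X)-dim(Y)=19-13=6


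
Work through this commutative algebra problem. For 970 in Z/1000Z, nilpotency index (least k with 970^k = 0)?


970^k mod 1000:
k=1: 970
k=2: 900
k=3: 0
First zero at k = 3


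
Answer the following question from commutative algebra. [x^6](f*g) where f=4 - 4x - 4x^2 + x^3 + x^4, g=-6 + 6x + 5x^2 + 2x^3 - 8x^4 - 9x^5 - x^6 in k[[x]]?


[x^6] = sum a_i*b_j, i+j=6
  4*-1=-4
  -4*-9=36
  -4*-8=32
  1*2=2
  1*5=5
Sum=71


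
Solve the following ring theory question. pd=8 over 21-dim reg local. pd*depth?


pd+depth=21
depth=21-8=13
pd*depth=8*13=104


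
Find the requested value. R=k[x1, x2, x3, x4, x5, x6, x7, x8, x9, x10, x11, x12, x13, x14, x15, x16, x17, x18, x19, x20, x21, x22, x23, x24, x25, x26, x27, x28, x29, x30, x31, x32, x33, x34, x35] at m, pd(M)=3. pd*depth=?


pd+depth=35
depth=35-3=32
pd*depth=3*32=96


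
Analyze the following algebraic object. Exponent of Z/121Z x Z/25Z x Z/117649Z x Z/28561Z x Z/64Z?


Exponent = lcm of the cyclic orders; pairwise coprime => product.
11^2*5^2*7^6*13^4*2^6=121*25*117649*28561*64=650529510030400


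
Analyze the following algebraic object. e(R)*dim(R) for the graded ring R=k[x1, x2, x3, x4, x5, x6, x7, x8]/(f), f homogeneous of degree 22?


e(R)=deg(f)=22, dim(R)=8-1=7
e*dim=22*7=154


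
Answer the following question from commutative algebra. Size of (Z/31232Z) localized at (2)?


2-primary part: 31232=2^9*61
Size=2^9=512


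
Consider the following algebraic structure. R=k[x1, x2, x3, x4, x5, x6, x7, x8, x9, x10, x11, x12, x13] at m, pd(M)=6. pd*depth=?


pd+depth=13
depth=13-6=7
pd*depth=6*7=42


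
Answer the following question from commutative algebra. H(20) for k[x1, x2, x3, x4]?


C(d+n-1,n-1)=C(23,3)=1771


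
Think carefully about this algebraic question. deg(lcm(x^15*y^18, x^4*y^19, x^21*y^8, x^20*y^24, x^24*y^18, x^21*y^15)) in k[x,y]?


lcm = componentwise max:
x: max(15,4,21,20,24,21)=24
y: max(18,19,8,24,18,15)=24
Total=24+24=48


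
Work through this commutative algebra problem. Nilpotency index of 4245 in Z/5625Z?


4245^k mod 5625:
k=1: 4245
k=2: 3150
k=3: 1125
k=4: 0
First zero at k = 4


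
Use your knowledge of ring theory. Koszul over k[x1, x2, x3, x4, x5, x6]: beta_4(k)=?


C(n,i)=C(6,4)=15


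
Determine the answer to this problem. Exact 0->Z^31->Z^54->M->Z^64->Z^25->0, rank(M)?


Alt sum=0:
(-1)^0*31 + (-1)^1*54 + (-1)^2*? + (-1)^3*64 + (-1)^4*25=0
rank(M)=62


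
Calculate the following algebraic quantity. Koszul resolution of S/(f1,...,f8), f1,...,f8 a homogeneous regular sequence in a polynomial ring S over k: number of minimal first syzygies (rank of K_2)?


Regular sequence => Koszul complex is the minimal free resolution.
Syz_1 minimally generated by Koszul relations f_i*e_j - f_j*e_i (i<j): mu(Syz_1) = beta_2 = C(m,2) = m(m-1)/2
m=8
8*7/2 = 28


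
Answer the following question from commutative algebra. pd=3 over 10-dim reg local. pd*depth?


pd+depth=10
depth=10-3=7
pd*depth=3*7=21


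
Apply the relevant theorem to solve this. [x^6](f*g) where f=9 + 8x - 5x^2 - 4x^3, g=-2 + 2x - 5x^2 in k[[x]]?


[x^6] = sum a_i*b_j, i+j=6
Sum=0


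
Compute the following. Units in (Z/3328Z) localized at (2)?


Local ring = Z/256Z.
phi(256) = 2^7*(2-1) = 128


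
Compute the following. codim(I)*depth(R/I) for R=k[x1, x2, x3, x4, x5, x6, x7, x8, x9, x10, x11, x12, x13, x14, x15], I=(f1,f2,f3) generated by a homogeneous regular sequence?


codim=3, depth=dim(R/I)=15-3=12
Product=3*12=36


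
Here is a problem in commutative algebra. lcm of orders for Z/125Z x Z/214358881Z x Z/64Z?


Exponent = lcm of the cyclic orders; pairwise coprime => product.
5^3*11^8*2^6=125*214358881*64=1714871048000


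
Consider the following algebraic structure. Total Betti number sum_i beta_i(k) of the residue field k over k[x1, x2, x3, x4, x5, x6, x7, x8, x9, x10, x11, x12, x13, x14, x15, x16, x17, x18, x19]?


Koszul resolution: beta_i(k)=C(n,i), n=19
sum_i C(19,i) = 2^19 = 524288


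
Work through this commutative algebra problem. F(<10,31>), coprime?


gcd(10,31)=1 => F=ab-a-b=10*31-10-31=310-41=269


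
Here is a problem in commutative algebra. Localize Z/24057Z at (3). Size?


3-primary part: 24057=3^7*11
Size=3^7=2187


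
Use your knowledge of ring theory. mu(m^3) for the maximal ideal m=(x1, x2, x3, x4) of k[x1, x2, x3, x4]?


Graded Nakayama: mu(m^d) = dim_k (m^d/m^(d+1)) = #degree-3 monomials in 4 vars
C(n+d-1,d)=C(6,3)=20


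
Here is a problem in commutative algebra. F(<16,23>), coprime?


gcd(16,23)=1 => F=ab-a-b=16*23-16-23=368-39=329


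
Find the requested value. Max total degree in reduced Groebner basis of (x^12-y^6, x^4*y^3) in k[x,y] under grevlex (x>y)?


LT(f1)=x^12, LT(f2)=x^4y^3, lcm=x^12y^3
S(f1,f2) = y^3*f1 - x^8*f2 = -y^9
Reduced GB = {f1, f2, y^9}; degrees 12, 7, 9
Max = 12


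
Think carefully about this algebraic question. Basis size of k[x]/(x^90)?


Basis: 1,x,...,x^89
dim=90


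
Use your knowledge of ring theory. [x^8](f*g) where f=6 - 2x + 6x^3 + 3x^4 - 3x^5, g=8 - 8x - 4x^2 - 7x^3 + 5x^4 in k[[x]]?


[x^8] = sum a_i*b_j, i+j=8
  3*5=15
  -3*-7=21
Sum=36


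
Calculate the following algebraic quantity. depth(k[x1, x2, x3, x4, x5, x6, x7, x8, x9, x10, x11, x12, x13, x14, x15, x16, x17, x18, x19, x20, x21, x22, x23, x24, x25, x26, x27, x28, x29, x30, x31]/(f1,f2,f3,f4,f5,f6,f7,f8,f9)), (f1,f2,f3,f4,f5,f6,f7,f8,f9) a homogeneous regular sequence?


depth(R)=31
depth(R/I)=31-9=22


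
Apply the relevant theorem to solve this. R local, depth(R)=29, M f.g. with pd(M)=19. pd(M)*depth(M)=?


pd+depth=29
depth=29-19=10
pd*depth=19*10=190


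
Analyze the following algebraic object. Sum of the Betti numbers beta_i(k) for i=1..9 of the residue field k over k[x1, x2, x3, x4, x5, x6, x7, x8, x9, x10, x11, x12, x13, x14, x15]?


Koszul resolution: beta_i(k)=C(n,i), n=15
C(15,1)=15, C(15,2)=105, C(15,3)=455, C(15,4)=1365, C(15,5)=3003, C(15,6)=5005, C(15,7)=6435, C(15,8)=6435, C(15,9)=5005
Sum=27823


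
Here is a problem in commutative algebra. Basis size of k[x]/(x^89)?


Basis: 1,x,...,x^88
dim=89


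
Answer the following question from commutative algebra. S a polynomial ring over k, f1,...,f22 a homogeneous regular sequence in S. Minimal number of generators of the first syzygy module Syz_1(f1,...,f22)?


Regular sequence => Koszul complex is the minimal free resolution.
Syz_1 minimally generated by Koszul relations f_i*e_j - f_j*e_i (i<j): mu(Syz_1) = beta_2 = C(m,2) = m(m-1)/2
m=22
22*21/2 = 231


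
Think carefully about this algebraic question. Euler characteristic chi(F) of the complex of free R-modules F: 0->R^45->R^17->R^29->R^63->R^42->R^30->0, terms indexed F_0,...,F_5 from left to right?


chi = sum (-1)^i * rank:
(-1)^0*45=45
(-1)^1*17=-17
(-1)^2*29=29
(-1)^3*63=-63
(-1)^4*42=42
(-1)^5*30=-30
chi=6


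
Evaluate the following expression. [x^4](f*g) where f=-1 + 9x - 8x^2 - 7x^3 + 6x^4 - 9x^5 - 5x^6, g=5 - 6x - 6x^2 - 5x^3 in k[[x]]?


[x^4] = sum a_i*b_j, i+j=4
  9*-5=-45
  -8*-6=48
  -7*-6=42
  6*5=30
Sum=75


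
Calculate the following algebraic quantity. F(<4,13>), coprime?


gcd(4,13)=1 => F=ab-a-b=4*13-4-13=52-17=35


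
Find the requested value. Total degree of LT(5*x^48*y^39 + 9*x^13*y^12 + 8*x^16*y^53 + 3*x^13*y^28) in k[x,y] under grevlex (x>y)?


LT: 5*x^48*y^39
deg_x=48, deg_y=39
Total=48+39=87


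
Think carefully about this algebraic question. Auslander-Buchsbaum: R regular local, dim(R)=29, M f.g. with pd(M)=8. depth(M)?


pd+depth=depth(R)=29
depth=29-8=21
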